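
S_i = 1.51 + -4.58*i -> [1.51, -3.07, -7.65, -12.23, -16.81]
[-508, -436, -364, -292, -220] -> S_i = -508 + 72*i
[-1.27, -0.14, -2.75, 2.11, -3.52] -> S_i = Random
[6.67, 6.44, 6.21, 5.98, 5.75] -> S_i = 6.67 + -0.23*i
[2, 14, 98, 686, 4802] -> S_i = 2*7^i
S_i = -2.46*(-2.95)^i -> [-2.46, 7.26, -21.41, 63.15, -186.3]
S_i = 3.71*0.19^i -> [3.71, 0.7, 0.13, 0.03, 0.0]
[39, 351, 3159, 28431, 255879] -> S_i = 39*9^i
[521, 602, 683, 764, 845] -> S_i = 521 + 81*i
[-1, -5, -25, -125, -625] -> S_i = -1*5^i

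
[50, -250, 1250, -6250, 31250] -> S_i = 50*-5^i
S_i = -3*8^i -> [-3, -24, -192, -1536, -12288]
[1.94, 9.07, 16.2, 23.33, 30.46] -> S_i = 1.94 + 7.13*i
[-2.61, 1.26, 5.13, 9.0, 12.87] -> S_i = -2.61 + 3.87*i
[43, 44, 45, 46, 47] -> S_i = 43 + 1*i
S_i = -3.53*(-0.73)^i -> [-3.53, 2.58, -1.88, 1.37, -1.0]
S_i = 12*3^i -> [12, 36, 108, 324, 972]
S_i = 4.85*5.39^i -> [4.85, 26.14, 140.9, 759.47, 4093.52]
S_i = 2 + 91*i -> [2, 93, 184, 275, 366]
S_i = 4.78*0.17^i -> [4.78, 0.81, 0.14, 0.02, 0.0]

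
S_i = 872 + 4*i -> [872, 876, 880, 884, 888]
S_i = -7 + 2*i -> [-7, -5, -3, -1, 1]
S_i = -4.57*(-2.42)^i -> [-4.57, 11.06, -26.76, 64.77, -156.74]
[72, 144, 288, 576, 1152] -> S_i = 72*2^i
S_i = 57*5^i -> [57, 285, 1425, 7125, 35625]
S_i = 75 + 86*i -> [75, 161, 247, 333, 419]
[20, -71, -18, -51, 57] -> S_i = Random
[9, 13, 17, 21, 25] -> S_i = 9 + 4*i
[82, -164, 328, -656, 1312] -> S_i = 82*-2^i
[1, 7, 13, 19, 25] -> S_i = 1 + 6*i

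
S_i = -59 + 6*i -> [-59, -53, -47, -41, -35]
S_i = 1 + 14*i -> [1, 15, 29, 43, 57]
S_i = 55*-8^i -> [55, -440, 3520, -28160, 225280]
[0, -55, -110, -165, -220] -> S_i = 0 + -55*i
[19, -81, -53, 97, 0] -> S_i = Random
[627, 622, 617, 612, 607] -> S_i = 627 + -5*i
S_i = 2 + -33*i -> [2, -31, -64, -97, -130]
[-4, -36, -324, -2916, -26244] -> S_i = -4*9^i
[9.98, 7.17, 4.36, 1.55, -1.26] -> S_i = 9.98 + -2.81*i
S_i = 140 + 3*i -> [140, 143, 146, 149, 152]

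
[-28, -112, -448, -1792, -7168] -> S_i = -28*4^i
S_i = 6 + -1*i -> [6, 5, 4, 3, 2]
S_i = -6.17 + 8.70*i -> [-6.17, 2.53, 11.23, 19.93, 28.63]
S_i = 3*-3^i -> [3, -9, 27, -81, 243]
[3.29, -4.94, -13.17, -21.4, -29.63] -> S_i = 3.29 + -8.23*i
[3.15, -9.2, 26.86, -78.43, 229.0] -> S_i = 3.15*(-2.92)^i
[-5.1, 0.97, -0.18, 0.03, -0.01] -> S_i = -5.10*(-0.19)^i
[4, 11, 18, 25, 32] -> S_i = 4 + 7*i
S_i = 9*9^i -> [9, 81, 729, 6561, 59049]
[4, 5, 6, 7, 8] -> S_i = 4 + 1*i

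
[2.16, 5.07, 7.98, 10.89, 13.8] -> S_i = 2.16 + 2.91*i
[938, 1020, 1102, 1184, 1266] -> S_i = 938 + 82*i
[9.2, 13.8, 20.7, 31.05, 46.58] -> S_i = 9.20*1.50^i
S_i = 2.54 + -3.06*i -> [2.54, -0.52, -3.58, -6.64, -9.7]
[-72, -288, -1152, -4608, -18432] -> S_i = -72*4^i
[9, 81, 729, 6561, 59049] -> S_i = 9*9^i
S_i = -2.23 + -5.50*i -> [-2.23, -7.73, -13.23, -18.73, -24.23]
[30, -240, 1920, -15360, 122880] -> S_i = 30*-8^i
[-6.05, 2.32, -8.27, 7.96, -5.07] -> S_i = Random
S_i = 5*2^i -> [5, 10, 20, 40, 80]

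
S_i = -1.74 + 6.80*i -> [-1.74, 5.06, 11.86, 18.66, 25.46]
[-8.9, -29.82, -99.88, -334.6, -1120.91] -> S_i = -8.90*3.35^i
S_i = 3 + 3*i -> [3, 6, 9, 12, 15]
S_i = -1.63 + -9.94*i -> [-1.63, -11.57, -21.51, -31.45, -41.39]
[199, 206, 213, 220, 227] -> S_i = 199 + 7*i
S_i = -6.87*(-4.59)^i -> [-6.87, 31.53, -144.74, 664.35, -3049.35]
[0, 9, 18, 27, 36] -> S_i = 0 + 9*i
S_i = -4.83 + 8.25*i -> [-4.83, 3.42, 11.67, 19.92, 28.17]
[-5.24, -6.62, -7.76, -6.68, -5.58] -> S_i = Random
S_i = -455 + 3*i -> [-455, -452, -449, -446, -443]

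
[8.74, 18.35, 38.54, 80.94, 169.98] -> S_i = 8.74*2.10^i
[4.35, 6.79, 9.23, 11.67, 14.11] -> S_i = 4.35 + 2.44*i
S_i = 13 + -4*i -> [13, 9, 5, 1, -3]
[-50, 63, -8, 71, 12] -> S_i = Random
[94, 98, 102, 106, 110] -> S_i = 94 + 4*i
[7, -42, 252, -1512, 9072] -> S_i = 7*-6^i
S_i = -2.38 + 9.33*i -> [-2.38, 6.95, 16.28, 25.61, 34.94]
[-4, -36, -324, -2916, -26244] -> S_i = -4*9^i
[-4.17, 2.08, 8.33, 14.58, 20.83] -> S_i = -4.17 + 6.25*i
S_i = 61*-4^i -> [61, -244, 976, -3904, 15616]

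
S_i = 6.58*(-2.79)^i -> [6.58, -18.36, 51.22, -142.9, 398.7]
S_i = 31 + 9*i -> [31, 40, 49, 58, 67]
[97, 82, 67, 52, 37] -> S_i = 97 + -15*i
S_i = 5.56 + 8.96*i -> [5.56, 14.52, 23.48, 32.44, 41.4]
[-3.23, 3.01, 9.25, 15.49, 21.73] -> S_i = -3.23 + 6.24*i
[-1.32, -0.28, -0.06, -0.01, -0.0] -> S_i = -1.32*0.21^i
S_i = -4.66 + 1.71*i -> [-4.66, -2.95, -1.24, 0.47, 2.18]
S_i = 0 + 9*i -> [0, 9, 18, 27, 36]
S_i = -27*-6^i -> [-27, 162, -972, 5832, -34992]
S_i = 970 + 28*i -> [970, 998, 1026, 1054, 1082]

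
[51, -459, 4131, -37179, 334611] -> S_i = 51*-9^i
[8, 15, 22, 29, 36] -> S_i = 8 + 7*i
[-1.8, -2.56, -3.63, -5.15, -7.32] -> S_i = -1.80*1.42^i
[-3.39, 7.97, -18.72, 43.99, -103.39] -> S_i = -3.39*(-2.35)^i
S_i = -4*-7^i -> [-4, 28, -196, 1372, -9604]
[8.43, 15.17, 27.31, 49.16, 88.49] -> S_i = 8.43*1.80^i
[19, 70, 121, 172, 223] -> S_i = 19 + 51*i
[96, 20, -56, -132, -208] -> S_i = 96 + -76*i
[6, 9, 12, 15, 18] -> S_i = 6 + 3*i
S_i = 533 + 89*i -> [533, 622, 711, 800, 889]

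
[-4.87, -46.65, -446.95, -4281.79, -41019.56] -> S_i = -4.87*9.58^i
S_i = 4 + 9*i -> [4, 13, 22, 31, 40]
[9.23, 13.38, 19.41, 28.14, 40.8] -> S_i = 9.23*1.45^i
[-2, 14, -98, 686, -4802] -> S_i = -2*-7^i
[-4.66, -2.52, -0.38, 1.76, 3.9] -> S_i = -4.66 + 2.14*i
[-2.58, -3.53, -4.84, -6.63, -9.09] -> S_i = -2.58*1.37^i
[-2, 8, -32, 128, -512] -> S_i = -2*-4^i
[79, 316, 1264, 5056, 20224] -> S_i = 79*4^i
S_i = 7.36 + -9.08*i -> [7.36, -1.72, -10.8, -19.88, -28.96]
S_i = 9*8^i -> [9, 72, 576, 4608, 36864]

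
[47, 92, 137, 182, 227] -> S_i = 47 + 45*i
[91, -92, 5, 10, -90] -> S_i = Random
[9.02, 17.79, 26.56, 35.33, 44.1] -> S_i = 9.02 + 8.77*i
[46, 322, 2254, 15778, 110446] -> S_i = 46*7^i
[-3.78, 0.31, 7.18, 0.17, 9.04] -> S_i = Random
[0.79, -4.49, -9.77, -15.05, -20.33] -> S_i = 0.79 + -5.28*i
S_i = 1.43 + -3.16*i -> [1.43, -1.73, -4.89, -8.05, -11.21]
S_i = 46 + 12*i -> [46, 58, 70, 82, 94]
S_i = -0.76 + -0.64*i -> [-0.76, -1.4, -2.04, -2.68, -3.32]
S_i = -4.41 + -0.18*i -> [-4.41, -4.59, -4.77, -4.95, -5.13]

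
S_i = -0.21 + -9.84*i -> [-0.21, -10.05, -19.89, -29.73, -39.57]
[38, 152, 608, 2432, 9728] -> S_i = 38*4^i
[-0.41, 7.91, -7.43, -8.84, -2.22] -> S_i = Random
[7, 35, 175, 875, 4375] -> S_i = 7*5^i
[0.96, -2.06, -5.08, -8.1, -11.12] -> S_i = 0.96 + -3.02*i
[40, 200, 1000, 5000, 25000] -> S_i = 40*5^i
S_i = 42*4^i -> [42, 168, 672, 2688, 10752]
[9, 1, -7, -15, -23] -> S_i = 9 + -8*i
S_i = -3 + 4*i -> [-3, 1, 5, 9, 13]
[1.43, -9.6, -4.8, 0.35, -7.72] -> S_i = Random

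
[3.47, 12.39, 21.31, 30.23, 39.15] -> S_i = 3.47 + 8.92*i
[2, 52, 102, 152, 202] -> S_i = 2 + 50*i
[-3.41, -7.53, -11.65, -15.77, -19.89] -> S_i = -3.41 + -4.12*i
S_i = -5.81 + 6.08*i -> [-5.81, 0.27, 6.35, 12.43, 18.51]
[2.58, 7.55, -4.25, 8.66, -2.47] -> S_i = Random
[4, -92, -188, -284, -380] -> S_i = 4 + -96*i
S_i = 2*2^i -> [2, 4, 8, 16, 32]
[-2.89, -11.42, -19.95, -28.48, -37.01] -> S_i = -2.89 + -8.53*i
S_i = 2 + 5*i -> [2, 7, 12, 17, 22]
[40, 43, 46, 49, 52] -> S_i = 40 + 3*i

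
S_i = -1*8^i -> [-1, -8, -64, -512, -4096]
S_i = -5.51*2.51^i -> [-5.51, -13.83, -34.71, -87.13, -218.7]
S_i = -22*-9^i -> [-22, 198, -1782, 16038, -144342]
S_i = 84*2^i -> [84, 168, 336, 672, 1344]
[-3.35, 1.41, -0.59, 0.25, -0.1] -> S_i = -3.35*(-0.42)^i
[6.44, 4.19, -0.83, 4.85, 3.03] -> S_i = Random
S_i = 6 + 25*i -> [6, 31, 56, 81, 106]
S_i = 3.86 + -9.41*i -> [3.86, -5.55, -14.96, -24.37, -33.78]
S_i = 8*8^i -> [8, 64, 512, 4096, 32768]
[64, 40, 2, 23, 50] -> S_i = Random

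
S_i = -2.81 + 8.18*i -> [-2.81, 5.37, 13.55, 21.73, 29.91]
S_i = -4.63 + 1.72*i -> [-4.63, -2.91, -1.19, 0.53, 2.25]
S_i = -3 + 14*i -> [-3, 11, 25, 39, 53]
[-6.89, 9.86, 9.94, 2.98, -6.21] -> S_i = Random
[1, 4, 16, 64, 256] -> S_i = 1*4^i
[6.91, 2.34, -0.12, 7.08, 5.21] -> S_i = Random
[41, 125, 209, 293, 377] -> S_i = 41 + 84*i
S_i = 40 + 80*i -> [40, 120, 200, 280, 360]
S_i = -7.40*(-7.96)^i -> [-7.4, 58.9, -468.88, 3732.25, -29708.72]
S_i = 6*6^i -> [6, 36, 216, 1296, 7776]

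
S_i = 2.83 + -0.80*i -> [2.83, 2.03, 1.23, 0.43, -0.37]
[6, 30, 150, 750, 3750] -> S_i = 6*5^i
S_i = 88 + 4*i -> [88, 92, 96, 100, 104]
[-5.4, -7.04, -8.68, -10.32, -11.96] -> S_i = -5.40 + -1.64*i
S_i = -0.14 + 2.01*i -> [-0.14, 1.87, 3.88, 5.89, 7.9]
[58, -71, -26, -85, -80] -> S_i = Random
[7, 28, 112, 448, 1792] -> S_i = 7*4^i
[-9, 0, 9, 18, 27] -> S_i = -9 + 9*i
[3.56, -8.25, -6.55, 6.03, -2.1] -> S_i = Random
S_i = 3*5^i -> [3, 15, 75, 375, 1875]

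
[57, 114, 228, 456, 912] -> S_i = 57*2^i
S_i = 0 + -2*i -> [0, -2, -4, -6, -8]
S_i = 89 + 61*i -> [89, 150, 211, 272, 333]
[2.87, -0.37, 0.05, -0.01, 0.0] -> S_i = 2.87*(-0.13)^i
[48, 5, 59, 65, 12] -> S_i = Random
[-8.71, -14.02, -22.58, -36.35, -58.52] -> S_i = -8.71*1.61^i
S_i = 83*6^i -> [83, 498, 2988, 17928, 107568]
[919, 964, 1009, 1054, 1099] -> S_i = 919 + 45*i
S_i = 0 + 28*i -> [0, 28, 56, 84, 112]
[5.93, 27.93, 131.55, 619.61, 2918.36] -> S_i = 5.93*4.71^i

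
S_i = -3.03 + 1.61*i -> [-3.03, -1.42, 0.19, 1.8, 3.41]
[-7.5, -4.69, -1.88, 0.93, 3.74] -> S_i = -7.50 + 2.81*i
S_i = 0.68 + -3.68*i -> [0.68, -3.0, -6.68, -10.36, -14.04]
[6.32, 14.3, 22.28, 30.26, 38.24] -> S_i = 6.32 + 7.98*i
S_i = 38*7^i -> [38, 266, 1862, 13034, 91238]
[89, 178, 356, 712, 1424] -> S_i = 89*2^i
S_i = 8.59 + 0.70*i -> [8.59, 9.29, 9.99, 10.69, 11.39]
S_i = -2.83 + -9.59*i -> [-2.83, -12.42, -22.01, -31.6, -41.19]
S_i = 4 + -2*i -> [4, 2, 0, -2, -4]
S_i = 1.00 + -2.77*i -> [1.0, -1.77, -4.54, -7.31, -10.08]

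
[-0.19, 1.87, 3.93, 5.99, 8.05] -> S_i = -0.19 + 2.06*i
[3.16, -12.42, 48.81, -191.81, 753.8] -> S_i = 3.16*(-3.93)^i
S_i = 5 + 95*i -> [5, 100, 195, 290, 385]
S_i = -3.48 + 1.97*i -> [-3.48, -1.51, 0.46, 2.43, 4.4]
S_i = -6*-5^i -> [-6, 30, -150, 750, -3750]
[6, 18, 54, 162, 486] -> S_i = 6*3^i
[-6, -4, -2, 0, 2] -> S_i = -6 + 2*i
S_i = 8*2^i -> [8, 16, 32, 64, 128]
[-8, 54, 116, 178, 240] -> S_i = -8 + 62*i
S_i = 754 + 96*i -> [754, 850, 946, 1042, 1138]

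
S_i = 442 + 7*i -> [442, 449, 456, 463, 470]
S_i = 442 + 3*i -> [442, 445, 448, 451, 454]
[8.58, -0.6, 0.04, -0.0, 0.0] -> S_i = 8.58*(-0.07)^i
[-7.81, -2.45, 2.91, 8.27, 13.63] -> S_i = -7.81 + 5.36*i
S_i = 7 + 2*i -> [7, 9, 11, 13, 15]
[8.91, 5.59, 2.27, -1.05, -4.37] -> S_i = 8.91 + -3.32*i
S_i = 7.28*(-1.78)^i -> [7.28, -12.96, 23.07, -41.06, 73.08]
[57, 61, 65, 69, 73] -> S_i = 57 + 4*i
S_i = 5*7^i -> [5, 35, 245, 1715, 12005]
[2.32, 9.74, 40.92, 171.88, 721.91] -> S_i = 2.32*4.20^i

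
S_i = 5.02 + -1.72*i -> [5.02, 3.3, 1.58, -0.14, -1.86]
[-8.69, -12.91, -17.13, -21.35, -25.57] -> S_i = -8.69 + -4.22*i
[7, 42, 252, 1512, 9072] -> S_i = 7*6^i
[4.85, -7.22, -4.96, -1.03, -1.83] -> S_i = Random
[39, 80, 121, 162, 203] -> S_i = 39 + 41*i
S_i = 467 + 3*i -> [467, 470, 473, 476, 479]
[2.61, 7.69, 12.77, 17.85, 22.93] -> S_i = 2.61 + 5.08*i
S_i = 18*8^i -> [18, 144, 1152, 9216, 73728]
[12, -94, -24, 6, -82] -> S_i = Random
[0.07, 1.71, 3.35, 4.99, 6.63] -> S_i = 0.07 + 1.64*i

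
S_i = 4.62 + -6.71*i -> [4.62, -2.09, -8.8, -15.51, -22.22]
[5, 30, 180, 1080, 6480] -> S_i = 5*6^i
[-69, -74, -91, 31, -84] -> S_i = Random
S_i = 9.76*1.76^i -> [9.76, 17.18, 30.23, 53.21, 93.65]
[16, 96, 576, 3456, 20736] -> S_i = 16*6^i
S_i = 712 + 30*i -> [712, 742, 772, 802, 832]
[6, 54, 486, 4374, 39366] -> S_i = 6*9^i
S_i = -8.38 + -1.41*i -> [-8.38, -9.79, -11.2, -12.61, -14.02]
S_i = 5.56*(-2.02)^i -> [5.56, -11.23, 22.69, -45.83, 92.57]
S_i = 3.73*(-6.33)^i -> [3.73, -23.61, 149.46, -946.06, 5988.58]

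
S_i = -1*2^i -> [-1, -2, -4, -8, -16]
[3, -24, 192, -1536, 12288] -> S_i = 3*-8^i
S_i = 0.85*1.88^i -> [0.85, 1.6, 3.0, 5.65, 10.62]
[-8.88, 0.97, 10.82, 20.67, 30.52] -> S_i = -8.88 + 9.85*i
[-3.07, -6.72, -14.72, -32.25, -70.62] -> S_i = -3.07*2.19^i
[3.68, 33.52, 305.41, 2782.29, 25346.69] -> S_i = 3.68*9.11^i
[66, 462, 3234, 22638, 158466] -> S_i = 66*7^i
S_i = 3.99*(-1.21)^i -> [3.99, -4.83, 5.84, -7.07, 8.55]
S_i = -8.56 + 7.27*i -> [-8.56, -1.29, 5.98, 13.25, 20.52]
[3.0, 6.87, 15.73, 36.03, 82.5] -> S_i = 3.00*2.29^i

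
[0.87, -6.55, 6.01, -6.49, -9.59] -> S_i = Random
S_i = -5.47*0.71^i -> [-5.47, -3.88, -2.76, -1.96, -1.39]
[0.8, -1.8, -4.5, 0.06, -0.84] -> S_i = Random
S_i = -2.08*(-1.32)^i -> [-2.08, 2.75, -3.62, 4.78, -6.31]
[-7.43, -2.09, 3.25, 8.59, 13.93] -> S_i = -7.43 + 5.34*i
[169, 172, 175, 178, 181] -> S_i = 169 + 3*i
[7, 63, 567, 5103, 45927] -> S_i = 7*9^i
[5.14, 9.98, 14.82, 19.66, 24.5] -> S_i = 5.14 + 4.84*i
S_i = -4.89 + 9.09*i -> [-4.89, 4.2, 13.29, 22.38, 31.47]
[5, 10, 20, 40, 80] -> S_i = 5*2^i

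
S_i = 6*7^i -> [6, 42, 294, 2058, 14406]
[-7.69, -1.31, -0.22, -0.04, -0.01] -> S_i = -7.69*0.17^i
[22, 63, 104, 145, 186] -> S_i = 22 + 41*i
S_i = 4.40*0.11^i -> [4.4, 0.48, 0.05, 0.01, 0.0]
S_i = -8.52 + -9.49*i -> [-8.52, -18.01, -27.5, -36.99, -46.48]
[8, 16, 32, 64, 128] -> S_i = 8*2^i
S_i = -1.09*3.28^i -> [-1.09, -3.58, -11.73, -38.46, -126.16]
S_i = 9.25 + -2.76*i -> [9.25, 6.49, 3.73, 0.97, -1.79]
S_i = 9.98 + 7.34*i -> [9.98, 17.32, 24.66, 32.0, 39.34]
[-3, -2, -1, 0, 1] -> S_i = -3 + 1*i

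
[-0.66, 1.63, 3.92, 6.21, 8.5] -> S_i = -0.66 + 2.29*i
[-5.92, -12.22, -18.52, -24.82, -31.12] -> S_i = -5.92 + -6.30*i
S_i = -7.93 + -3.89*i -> [-7.93, -11.82, -15.71, -19.6, -23.49]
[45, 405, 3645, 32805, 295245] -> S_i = 45*9^i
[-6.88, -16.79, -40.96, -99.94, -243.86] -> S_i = -6.88*2.44^i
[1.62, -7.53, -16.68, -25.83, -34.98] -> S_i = 1.62 + -9.15*i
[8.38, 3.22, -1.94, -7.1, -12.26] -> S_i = 8.38 + -5.16*i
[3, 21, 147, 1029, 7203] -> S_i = 3*7^i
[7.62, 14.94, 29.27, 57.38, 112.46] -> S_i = 7.62*1.96^i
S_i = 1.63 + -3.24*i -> [1.63, -1.61, -4.85, -8.09, -11.33]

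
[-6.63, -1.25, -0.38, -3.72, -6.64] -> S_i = Random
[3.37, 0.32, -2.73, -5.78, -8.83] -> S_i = 3.37 + -3.05*i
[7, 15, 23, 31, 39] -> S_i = 7 + 8*i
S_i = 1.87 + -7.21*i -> [1.87, -5.34, -12.55, -19.76, -26.97]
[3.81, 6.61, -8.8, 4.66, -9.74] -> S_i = Random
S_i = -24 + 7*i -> [-24, -17, -10, -3, 4]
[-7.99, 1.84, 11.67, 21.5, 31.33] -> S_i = -7.99 + 9.83*i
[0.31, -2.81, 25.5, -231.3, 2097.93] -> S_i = 0.31*(-9.07)^i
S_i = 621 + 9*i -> [621, 630, 639, 648, 657]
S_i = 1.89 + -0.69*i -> [1.89, 1.2, 0.51, -0.18, -0.87]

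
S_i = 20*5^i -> [20, 100, 500, 2500, 12500]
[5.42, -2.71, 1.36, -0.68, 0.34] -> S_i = 5.42*(-0.50)^i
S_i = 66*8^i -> [66, 528, 4224, 33792, 270336]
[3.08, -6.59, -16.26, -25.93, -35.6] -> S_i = 3.08 + -9.67*i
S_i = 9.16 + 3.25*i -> [9.16, 12.41, 15.66, 18.91, 22.16]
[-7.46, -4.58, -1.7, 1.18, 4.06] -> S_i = -7.46 + 2.88*i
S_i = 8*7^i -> [8, 56, 392, 2744, 19208]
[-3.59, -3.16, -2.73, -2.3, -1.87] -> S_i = -3.59 + 0.43*i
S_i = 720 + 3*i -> [720, 723, 726, 729, 732]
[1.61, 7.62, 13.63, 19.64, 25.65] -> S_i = 1.61 + 6.01*i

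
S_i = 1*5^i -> [1, 5, 25, 125, 625]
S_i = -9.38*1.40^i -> [-9.38, -13.13, -18.38, -25.74, -36.03]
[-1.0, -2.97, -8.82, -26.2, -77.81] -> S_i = -1.00*2.97^i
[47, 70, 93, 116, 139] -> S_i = 47 + 23*i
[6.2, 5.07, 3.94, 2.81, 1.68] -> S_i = 6.20 + -1.13*i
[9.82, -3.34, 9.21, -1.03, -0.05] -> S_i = Random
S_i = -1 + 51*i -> [-1, 50, 101, 152, 203]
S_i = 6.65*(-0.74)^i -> [6.65, -4.92, 3.64, -2.69, 1.99]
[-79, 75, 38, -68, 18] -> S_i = Random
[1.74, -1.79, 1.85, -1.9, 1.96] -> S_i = 1.74*(-1.03)^i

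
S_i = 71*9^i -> [71, 639, 5751, 51759, 465831]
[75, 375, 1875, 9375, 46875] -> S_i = 75*5^i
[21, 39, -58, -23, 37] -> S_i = Random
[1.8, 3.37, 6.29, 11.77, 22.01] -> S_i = 1.80*1.87^i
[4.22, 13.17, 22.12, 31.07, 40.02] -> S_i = 4.22 + 8.95*i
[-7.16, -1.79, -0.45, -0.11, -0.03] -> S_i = -7.16*0.25^i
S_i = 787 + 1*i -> [787, 788, 789, 790, 791]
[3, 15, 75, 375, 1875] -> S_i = 3*5^i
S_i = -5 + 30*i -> [-5, 25, 55, 85, 115]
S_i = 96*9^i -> [96, 864, 7776, 69984, 629856]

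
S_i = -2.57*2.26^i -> [-2.57, -5.81, -13.13, -29.67, -67.05]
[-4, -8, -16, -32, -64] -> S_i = -4*2^i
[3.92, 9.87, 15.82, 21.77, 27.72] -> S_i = 3.92 + 5.95*i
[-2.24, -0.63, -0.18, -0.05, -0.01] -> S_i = -2.24*0.28^i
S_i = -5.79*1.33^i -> [-5.79, -7.7, -10.24, -13.62, -18.12]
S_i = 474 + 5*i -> [474, 479, 484, 489, 494]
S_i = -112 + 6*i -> [-112, -106, -100, -94, -88]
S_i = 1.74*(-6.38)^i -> [1.74, -11.1, 70.83, -451.87, 2882.92]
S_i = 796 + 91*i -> [796, 887, 978, 1069, 1160]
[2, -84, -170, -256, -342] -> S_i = 2 + -86*i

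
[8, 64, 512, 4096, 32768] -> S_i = 8*8^i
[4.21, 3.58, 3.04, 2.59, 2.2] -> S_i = 4.21*0.85^i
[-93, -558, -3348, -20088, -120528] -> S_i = -93*6^i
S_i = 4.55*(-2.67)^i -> [4.55, -12.15, 32.44, -86.61, 231.24]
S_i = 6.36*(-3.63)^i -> [6.36, -23.09, 83.81, -304.21, 1104.29]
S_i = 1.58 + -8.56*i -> [1.58, -6.98, -15.54, -24.1, -32.66]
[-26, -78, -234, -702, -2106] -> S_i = -26*3^i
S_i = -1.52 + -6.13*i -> [-1.52, -7.65, -13.78, -19.91, -26.04]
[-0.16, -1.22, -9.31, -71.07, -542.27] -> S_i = -0.16*7.63^i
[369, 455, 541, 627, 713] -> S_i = 369 + 86*i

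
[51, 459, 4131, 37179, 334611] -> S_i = 51*9^i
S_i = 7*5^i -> [7, 35, 175, 875, 4375]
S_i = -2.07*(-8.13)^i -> [-2.07, 16.83, -136.82, 1112.35, -9043.42]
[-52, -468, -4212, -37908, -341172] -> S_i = -52*9^i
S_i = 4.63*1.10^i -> [4.63, 5.09, 5.6, 6.16, 6.78]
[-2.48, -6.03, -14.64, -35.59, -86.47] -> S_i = -2.48*2.43^i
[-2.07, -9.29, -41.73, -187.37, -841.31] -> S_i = -2.07*4.49^i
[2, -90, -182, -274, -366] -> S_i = 2 + -92*i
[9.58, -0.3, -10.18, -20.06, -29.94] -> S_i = 9.58 + -9.88*i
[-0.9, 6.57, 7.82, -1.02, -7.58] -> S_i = Random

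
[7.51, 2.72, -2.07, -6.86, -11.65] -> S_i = 7.51 + -4.79*i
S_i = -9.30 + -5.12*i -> [-9.3, -14.42, -19.54, -24.66, -29.78]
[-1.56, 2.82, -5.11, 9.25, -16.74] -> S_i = -1.56*(-1.81)^i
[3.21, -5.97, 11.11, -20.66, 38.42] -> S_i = 3.21*(-1.86)^i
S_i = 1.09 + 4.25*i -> [1.09, 5.34, 9.59, 13.84, 18.09]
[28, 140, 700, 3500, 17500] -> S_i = 28*5^i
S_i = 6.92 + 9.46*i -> [6.92, 16.38, 25.84, 35.3, 44.76]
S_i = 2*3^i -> [2, 6, 18, 54, 162]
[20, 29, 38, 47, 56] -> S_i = 20 + 9*i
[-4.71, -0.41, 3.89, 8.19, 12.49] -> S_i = -4.71 + 4.30*i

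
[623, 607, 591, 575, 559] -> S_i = 623 + -16*i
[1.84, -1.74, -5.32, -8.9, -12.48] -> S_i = 1.84 + -3.58*i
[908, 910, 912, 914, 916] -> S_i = 908 + 2*i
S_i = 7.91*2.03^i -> [7.91, 16.06, 32.6, 66.17, 134.33]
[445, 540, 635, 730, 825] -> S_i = 445 + 95*i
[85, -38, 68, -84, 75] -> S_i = Random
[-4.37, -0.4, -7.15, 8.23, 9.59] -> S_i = Random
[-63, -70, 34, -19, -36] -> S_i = Random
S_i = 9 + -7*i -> [9, 2, -5, -12, -19]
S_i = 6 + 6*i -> [6, 12, 18, 24, 30]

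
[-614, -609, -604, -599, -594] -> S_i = -614 + 5*i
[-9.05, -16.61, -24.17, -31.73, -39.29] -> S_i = -9.05 + -7.56*i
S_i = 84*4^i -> [84, 336, 1344, 5376, 21504]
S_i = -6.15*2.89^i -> [-6.15, -17.77, -51.37, -148.45, -429.01]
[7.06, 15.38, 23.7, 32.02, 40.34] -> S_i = 7.06 + 8.32*i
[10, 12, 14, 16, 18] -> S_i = 10 + 2*i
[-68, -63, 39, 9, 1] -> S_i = Random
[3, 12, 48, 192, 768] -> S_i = 3*4^i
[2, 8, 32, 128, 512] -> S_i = 2*4^i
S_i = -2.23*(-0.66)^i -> [-2.23, 1.47, -0.97, 0.64, -0.42]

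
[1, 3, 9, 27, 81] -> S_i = 1*3^i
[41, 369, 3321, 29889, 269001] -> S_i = 41*9^i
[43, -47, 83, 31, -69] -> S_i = Random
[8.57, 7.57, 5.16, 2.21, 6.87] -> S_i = Random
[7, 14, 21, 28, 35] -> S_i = 7 + 7*i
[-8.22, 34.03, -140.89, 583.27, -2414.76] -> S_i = -8.22*(-4.14)^i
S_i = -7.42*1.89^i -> [-7.42, -14.02, -26.5, -50.09, -94.68]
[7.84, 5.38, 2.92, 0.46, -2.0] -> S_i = 7.84 + -2.46*i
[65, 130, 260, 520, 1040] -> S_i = 65*2^i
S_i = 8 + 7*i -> [8, 15, 22, 29, 36]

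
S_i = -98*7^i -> [-98, -686, -4802, -33614, -235298]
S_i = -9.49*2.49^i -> [-9.49, -23.63, -58.84, -146.51, -364.81]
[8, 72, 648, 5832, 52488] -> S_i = 8*9^i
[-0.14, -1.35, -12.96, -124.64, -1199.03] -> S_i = -0.14*9.62^i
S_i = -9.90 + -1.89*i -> [-9.9, -11.79, -13.68, -15.57, -17.46]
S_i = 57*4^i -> [57, 228, 912, 3648, 14592]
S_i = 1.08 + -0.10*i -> [1.08, 0.98, 0.88, 0.78, 0.68]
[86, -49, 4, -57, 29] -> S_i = Random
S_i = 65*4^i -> [65, 260, 1040, 4160, 16640]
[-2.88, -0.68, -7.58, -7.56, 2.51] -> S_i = Random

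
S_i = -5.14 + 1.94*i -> [-5.14, -3.2, -1.26, 0.68, 2.62]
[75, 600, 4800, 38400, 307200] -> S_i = 75*8^i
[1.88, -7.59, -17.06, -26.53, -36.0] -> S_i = 1.88 + -9.47*i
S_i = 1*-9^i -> [1, -9, 81, -729, 6561]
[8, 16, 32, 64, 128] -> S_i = 8*2^i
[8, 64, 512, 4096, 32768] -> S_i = 8*8^i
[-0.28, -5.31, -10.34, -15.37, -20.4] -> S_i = -0.28 + -5.03*i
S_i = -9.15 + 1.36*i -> [-9.15, -7.79, -6.43, -5.07, -3.71]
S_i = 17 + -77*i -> [17, -60, -137, -214, -291]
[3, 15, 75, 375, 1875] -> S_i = 3*5^i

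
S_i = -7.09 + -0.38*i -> [-7.09, -7.47, -7.85, -8.23, -8.61]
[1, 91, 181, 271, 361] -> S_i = 1 + 90*i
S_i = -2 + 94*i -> [-2, 92, 186, 280, 374]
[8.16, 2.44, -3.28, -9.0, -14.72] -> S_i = 8.16 + -5.72*i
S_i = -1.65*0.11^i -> [-1.65, -0.18, -0.02, -0.0, -0.0]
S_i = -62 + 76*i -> [-62, 14, 90, 166, 242]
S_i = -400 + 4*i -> [-400, -396, -392, -388, -384]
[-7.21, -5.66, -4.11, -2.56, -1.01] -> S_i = -7.21 + 1.55*i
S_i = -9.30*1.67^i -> [-9.3, -15.53, -25.94, -43.31, -72.34]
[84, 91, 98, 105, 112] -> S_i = 84 + 7*i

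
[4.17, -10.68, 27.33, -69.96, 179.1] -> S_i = 4.17*(-2.56)^i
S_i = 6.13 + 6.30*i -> [6.13, 12.43, 18.73, 25.03, 31.33]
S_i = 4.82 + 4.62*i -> [4.82, 9.44, 14.06, 18.68, 23.3]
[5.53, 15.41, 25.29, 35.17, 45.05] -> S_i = 5.53 + 9.88*i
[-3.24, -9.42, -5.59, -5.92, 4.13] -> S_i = Random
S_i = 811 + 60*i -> [811, 871, 931, 991, 1051]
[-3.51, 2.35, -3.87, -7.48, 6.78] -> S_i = Random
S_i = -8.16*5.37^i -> [-8.16, -43.82, -235.31, -1263.61, -6785.59]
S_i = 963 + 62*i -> [963, 1025, 1087, 1149, 1211]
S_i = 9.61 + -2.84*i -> [9.61, 6.77, 3.93, 1.09, -1.75]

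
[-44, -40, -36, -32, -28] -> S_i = -44 + 4*i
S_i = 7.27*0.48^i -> [7.27, 3.49, 1.68, 0.8, 0.39]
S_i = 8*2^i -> [8, 16, 32, 64, 128]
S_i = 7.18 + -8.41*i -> [7.18, -1.23, -9.64, -18.05, -26.46]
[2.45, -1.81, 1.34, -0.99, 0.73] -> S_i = 2.45*(-0.74)^i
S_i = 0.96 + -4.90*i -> [0.96, -3.94, -8.84, -13.74, -18.64]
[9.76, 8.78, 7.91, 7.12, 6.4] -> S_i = 9.76*0.90^i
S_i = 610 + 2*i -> [610, 612, 614, 616, 618]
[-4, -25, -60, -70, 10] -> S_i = Random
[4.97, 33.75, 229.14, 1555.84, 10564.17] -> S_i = 4.97*6.79^i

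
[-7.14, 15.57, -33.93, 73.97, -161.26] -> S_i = -7.14*(-2.18)^i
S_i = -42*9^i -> [-42, -378, -3402, -30618, -275562]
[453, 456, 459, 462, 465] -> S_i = 453 + 3*i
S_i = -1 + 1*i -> [-1, 0, 1, 2, 3]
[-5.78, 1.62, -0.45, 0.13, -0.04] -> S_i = -5.78*(-0.28)^i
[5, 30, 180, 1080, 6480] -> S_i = 5*6^i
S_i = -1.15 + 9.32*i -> [-1.15, 8.17, 17.49, 26.81, 36.13]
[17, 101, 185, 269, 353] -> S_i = 17 + 84*i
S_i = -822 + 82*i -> [-822, -740, -658, -576, -494]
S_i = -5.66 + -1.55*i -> [-5.66, -7.21, -8.76, -10.31, -11.86]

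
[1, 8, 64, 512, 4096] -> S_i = 1*8^i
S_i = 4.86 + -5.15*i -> [4.86, -0.29, -5.44, -10.59, -15.74]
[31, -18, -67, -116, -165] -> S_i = 31 + -49*i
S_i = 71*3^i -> [71, 213, 639, 1917, 5751]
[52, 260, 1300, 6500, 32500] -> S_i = 52*5^i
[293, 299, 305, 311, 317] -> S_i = 293 + 6*i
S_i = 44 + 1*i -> [44, 45, 46, 47, 48]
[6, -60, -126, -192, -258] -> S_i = 6 + -66*i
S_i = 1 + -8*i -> [1, -7, -15, -23, -31]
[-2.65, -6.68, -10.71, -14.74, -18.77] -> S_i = -2.65 + -4.03*i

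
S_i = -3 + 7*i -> [-3, 4, 11, 18, 25]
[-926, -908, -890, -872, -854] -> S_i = -926 + 18*i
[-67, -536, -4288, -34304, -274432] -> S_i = -67*8^i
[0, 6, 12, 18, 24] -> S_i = 0 + 6*i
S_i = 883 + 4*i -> [883, 887, 891, 895, 899]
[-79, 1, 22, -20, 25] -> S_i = Random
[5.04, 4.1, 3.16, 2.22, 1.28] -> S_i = 5.04 + -0.94*i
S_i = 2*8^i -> [2, 16, 128, 1024, 8192]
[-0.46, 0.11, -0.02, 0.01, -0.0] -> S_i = -0.46*(-0.23)^i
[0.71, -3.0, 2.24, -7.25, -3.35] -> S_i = Random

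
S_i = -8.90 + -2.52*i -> [-8.9, -11.42, -13.94, -16.46, -18.98]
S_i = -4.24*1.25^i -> [-4.24, -5.3, -6.62, -8.28, -10.35]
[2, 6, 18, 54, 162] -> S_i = 2*3^i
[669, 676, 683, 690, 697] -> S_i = 669 + 7*i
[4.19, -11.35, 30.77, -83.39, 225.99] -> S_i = 4.19*(-2.71)^i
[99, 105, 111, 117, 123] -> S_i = 99 + 6*i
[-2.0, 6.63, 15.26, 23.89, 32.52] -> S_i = -2.00 + 8.63*i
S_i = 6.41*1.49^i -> [6.41, 9.55, 14.23, 21.2, 31.59]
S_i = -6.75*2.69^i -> [-6.75, -18.16, -48.84, -131.39, -353.44]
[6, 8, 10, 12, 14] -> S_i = 6 + 2*i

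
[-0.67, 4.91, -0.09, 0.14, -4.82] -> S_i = Random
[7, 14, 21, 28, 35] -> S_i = 7 + 7*i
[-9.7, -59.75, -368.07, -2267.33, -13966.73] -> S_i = -9.70*6.16^i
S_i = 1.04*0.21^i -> [1.04, 0.22, 0.05, 0.01, 0.0]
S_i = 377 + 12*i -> [377, 389, 401, 413, 425]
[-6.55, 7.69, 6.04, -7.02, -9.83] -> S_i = Random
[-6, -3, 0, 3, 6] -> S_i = -6 + 3*i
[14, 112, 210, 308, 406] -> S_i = 14 + 98*i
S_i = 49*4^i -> [49, 196, 784, 3136, 12544]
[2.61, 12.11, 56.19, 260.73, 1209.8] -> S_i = 2.61*4.64^i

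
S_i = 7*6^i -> [7, 42, 252, 1512, 9072]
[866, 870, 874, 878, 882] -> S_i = 866 + 4*i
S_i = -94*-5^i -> [-94, 470, -2350, 11750, -58750]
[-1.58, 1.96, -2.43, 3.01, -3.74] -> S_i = -1.58*(-1.24)^i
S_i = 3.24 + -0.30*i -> [3.24, 2.94, 2.64, 2.34, 2.04]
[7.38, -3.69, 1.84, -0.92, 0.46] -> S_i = 7.38*(-0.50)^i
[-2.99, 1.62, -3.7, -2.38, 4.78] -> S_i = Random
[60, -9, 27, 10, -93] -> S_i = Random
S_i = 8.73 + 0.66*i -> [8.73, 9.39, 10.05, 10.71, 11.37]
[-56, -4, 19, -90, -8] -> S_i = Random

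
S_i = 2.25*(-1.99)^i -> [2.25, -4.48, 8.91, -17.73, 35.29]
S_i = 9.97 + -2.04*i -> [9.97, 7.93, 5.89, 3.85, 1.81]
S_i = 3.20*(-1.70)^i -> [3.2, -5.44, 9.25, -15.72, 26.73]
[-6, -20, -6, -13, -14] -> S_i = Random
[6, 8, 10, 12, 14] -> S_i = 6 + 2*i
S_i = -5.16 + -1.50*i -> [-5.16, -6.66, -8.16, -9.66, -11.16]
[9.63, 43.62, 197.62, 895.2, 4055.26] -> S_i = 9.63*4.53^i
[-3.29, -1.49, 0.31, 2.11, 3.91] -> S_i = -3.29 + 1.80*i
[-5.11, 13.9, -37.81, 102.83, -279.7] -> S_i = -5.11*(-2.72)^i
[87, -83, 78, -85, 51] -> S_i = Random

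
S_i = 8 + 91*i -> [8, 99, 190, 281, 372]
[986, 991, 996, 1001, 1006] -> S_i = 986 + 5*i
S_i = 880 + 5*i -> [880, 885, 890, 895, 900]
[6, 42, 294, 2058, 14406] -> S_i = 6*7^i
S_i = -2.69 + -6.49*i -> [-2.69, -9.18, -15.67, -22.16, -28.65]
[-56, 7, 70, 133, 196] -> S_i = -56 + 63*i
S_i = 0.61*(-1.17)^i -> [0.61, -0.71, 0.84, -0.98, 1.14]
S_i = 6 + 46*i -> [6, 52, 98, 144, 190]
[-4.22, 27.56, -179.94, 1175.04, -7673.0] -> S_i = -4.22*(-6.53)^i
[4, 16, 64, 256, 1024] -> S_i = 4*4^i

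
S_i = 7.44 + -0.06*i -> [7.44, 7.38, 7.32, 7.26, 7.2]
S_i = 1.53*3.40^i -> [1.53, 5.2, 17.69, 60.14, 204.46]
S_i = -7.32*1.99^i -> [-7.32, -14.57, -28.99, -57.69, -114.8]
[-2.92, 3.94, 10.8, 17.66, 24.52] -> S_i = -2.92 + 6.86*i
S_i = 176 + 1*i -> [176, 177, 178, 179, 180]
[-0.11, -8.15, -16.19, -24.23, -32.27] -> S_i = -0.11 + -8.04*i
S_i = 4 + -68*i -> [4, -64, -132, -200, -268]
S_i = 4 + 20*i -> [4, 24, 44, 64, 84]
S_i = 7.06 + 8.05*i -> [7.06, 15.11, 23.16, 31.21, 39.26]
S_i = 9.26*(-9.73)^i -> [9.26, -90.1, 876.67, -8530.01, 82996.99]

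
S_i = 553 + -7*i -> [553, 546, 539, 532, 525]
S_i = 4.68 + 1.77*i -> [4.68, 6.45, 8.22, 9.99, 11.76]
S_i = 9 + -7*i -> [9, 2, -5, -12, -19]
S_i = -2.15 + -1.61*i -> [-2.15, -3.76, -5.37, -6.98, -8.59]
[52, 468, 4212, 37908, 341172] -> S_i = 52*9^i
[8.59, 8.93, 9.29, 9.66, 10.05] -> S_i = 8.59*1.04^i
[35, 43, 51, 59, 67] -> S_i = 35 + 8*i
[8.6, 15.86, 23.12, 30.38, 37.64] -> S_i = 8.60 + 7.26*i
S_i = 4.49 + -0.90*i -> [4.49, 3.59, 2.69, 1.79, 0.89]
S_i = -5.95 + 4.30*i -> [-5.95, -1.65, 2.65, 6.95, 11.25]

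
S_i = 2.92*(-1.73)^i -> [2.92, -5.05, 8.74, -15.12, 26.16]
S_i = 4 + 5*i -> [4, 9, 14, 19, 24]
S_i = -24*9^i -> [-24, -216, -1944, -17496, -157464]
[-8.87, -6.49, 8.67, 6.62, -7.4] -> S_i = Random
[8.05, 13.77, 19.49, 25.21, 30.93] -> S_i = 8.05 + 5.72*i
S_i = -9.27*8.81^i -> [-9.27, -81.67, -719.5, -6338.81, -55844.88]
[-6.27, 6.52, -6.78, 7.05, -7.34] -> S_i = -6.27*(-1.04)^i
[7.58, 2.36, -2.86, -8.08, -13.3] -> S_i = 7.58 + -5.22*i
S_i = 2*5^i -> [2, 10, 50, 250, 1250]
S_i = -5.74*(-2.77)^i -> [-5.74, 15.9, -44.04, 122.0, -337.93]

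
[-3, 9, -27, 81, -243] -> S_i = -3*-3^i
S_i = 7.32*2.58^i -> [7.32, 18.89, 48.72, 125.71, 324.33]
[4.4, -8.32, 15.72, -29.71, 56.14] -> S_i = 4.40*(-1.89)^i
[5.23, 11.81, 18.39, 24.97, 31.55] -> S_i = 5.23 + 6.58*i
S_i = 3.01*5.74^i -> [3.01, 17.28, 99.17, 569.25, 3267.49]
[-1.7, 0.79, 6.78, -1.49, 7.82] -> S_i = Random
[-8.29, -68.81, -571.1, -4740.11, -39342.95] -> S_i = -8.29*8.30^i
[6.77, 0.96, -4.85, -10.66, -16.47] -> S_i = 6.77 + -5.81*i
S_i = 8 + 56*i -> [8, 64, 120, 176, 232]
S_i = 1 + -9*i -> [1, -8, -17, -26, -35]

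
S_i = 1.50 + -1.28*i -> [1.5, 0.22, -1.06, -2.34, -3.62]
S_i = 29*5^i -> [29, 145, 725, 3625, 18125]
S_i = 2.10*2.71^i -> [2.1, 5.69, 15.42, 41.8, 113.27]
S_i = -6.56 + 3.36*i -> [-6.56, -3.2, 0.16, 3.52, 6.88]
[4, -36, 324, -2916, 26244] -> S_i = 4*-9^i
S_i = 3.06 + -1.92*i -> [3.06, 1.14, -0.78, -2.7, -4.62]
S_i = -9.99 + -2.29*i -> [-9.99, -12.28, -14.57, -16.86, -19.15]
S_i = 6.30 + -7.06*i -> [6.3, -0.76, -7.82, -14.88, -21.94]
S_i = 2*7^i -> [2, 14, 98, 686, 4802]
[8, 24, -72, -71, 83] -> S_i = Random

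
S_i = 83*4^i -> [83, 332, 1328, 5312, 21248]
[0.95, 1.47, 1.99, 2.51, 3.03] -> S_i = 0.95 + 0.52*i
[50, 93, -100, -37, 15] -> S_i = Random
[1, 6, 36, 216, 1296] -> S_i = 1*6^i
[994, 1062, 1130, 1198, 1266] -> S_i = 994 + 68*i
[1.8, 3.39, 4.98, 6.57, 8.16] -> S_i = 1.80 + 1.59*i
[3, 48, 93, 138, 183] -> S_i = 3 + 45*i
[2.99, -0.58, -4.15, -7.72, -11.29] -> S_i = 2.99 + -3.57*i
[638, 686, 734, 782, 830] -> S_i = 638 + 48*i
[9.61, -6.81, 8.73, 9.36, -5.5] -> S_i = Random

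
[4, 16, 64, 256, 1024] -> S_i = 4*4^i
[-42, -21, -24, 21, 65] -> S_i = Random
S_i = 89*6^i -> [89, 534, 3204, 19224, 115344]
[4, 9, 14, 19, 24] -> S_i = 4 + 5*i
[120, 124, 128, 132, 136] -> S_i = 120 + 4*i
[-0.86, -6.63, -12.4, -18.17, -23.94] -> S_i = -0.86 + -5.77*i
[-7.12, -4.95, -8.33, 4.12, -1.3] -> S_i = Random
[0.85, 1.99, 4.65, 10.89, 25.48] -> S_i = 0.85*2.34^i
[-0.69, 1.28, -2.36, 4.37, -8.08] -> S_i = -0.69*(-1.85)^i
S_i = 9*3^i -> [9, 27, 81, 243, 729]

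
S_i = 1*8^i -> [1, 8, 64, 512, 4096]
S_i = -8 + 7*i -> [-8, -1, 6, 13, 20]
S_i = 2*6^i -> [2, 12, 72, 432, 2592]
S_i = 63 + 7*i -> [63, 70, 77, 84, 91]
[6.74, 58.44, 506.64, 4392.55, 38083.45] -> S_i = 6.74*8.67^i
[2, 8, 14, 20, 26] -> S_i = 2 + 6*i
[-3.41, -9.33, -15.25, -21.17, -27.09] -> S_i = -3.41 + -5.92*i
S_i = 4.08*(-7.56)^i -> [4.08, -30.84, 233.19, -1762.89, 13327.46]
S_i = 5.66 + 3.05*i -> [5.66, 8.71, 11.76, 14.81, 17.86]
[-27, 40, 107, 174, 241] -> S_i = -27 + 67*i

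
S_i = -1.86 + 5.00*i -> [-1.86, 3.14, 8.14, 13.14, 18.14]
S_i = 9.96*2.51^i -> [9.96, 25.0, 62.75, 157.5, 395.32]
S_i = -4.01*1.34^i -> [-4.01, -5.37, -7.2, -9.65, -12.93]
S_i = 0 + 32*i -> [0, 32, 64, 96, 128]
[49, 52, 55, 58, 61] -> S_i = 49 + 3*i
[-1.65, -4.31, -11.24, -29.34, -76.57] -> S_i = -1.65*2.61^i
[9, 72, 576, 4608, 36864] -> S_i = 9*8^i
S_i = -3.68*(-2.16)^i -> [-3.68, 7.95, -17.17, 37.09, -80.11]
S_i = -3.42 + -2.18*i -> [-3.42, -5.6, -7.78, -9.96, -12.14]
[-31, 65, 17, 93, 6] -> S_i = Random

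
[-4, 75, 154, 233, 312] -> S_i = -4 + 79*i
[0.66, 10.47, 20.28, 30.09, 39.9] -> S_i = 0.66 + 9.81*i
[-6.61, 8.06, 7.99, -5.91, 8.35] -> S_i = Random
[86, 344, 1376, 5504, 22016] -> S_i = 86*4^i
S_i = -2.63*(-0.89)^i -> [-2.63, 2.34, -2.08, 1.85, -1.65]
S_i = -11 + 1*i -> [-11, -10, -9, -8, -7]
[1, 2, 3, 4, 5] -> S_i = 1 + 1*i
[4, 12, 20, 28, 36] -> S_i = 4 + 8*i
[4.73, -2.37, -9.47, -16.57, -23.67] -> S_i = 4.73 + -7.10*i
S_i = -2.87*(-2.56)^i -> [-2.87, 7.35, -18.81, 48.15, -123.27]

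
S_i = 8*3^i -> [8, 24, 72, 216, 648]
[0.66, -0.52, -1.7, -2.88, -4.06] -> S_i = 0.66 + -1.18*i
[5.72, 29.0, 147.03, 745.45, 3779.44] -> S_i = 5.72*5.07^i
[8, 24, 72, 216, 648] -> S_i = 8*3^i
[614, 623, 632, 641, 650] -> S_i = 614 + 9*i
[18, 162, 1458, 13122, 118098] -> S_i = 18*9^i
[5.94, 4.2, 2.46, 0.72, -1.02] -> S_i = 5.94 + -1.74*i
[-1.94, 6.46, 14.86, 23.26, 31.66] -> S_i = -1.94 + 8.40*i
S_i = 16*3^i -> [16, 48, 144, 432, 1296]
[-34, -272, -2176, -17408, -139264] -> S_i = -34*8^i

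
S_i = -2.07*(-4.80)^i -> [-2.07, 9.94, -47.69, 228.93, -1098.84]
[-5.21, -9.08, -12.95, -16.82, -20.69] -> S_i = -5.21 + -3.87*i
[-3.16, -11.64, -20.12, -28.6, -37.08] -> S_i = -3.16 + -8.48*i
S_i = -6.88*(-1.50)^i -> [-6.88, 10.32, -15.48, 23.22, -34.83]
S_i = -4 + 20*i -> [-4, 16, 36, 56, 76]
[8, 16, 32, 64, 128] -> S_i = 8*2^i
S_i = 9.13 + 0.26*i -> [9.13, 9.39, 9.65, 9.91, 10.17]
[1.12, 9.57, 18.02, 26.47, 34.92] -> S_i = 1.12 + 8.45*i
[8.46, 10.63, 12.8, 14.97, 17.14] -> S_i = 8.46 + 2.17*i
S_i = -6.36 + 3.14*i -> [-6.36, -3.22, -0.08, 3.06, 6.2]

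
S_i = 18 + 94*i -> [18, 112, 206, 300, 394]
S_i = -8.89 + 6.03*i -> [-8.89, -2.86, 3.17, 9.2, 15.23]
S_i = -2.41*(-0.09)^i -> [-2.41, 0.22, -0.02, 0.0, -0.0]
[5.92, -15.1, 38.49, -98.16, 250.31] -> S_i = 5.92*(-2.55)^i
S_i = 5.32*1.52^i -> [5.32, 8.09, 12.29, 18.68, 28.4]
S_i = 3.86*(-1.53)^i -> [3.86, -5.91, 9.04, -13.82, 21.15]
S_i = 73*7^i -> [73, 511, 3577, 25039, 175273]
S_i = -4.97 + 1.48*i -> [-4.97, -3.49, -2.01, -0.53, 0.95]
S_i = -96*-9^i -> [-96, 864, -7776, 69984, -629856]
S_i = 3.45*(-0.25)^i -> [3.45, -0.86, 0.22, -0.05, 0.01]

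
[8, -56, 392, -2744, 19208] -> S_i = 8*-7^i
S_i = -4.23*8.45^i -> [-4.23, -35.74, -302.03, -2552.18, -21565.88]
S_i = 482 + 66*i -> [482, 548, 614, 680, 746]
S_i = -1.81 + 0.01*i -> [-1.81, -1.8, -1.79, -1.78, -1.77]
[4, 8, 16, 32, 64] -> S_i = 4*2^i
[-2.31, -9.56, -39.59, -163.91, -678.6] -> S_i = -2.31*4.14^i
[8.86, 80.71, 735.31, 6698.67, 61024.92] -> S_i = 8.86*9.11^i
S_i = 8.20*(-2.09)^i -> [8.2, -17.14, 35.82, -74.86, 156.46]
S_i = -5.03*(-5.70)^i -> [-5.03, 28.67, -163.42, 931.52, -5309.67]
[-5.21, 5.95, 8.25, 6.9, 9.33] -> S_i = Random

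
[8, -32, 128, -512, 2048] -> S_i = 8*-4^i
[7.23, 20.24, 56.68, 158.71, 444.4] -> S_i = 7.23*2.80^i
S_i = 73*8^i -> [73, 584, 4672, 37376, 299008]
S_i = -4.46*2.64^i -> [-4.46, -11.77, -31.08, -82.06, -216.65]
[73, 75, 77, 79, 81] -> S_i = 73 + 2*i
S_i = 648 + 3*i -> [648, 651, 654, 657, 660]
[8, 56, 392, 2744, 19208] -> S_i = 8*7^i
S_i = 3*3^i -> [3, 9, 27, 81, 243]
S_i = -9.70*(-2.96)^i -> [-9.7, 28.71, -84.99, 251.56, -744.63]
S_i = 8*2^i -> [8, 16, 32, 64, 128]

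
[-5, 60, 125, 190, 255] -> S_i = -5 + 65*i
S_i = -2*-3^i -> [-2, 6, -18, 54, -162]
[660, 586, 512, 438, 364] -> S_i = 660 + -74*i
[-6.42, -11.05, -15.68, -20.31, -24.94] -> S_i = -6.42 + -4.63*i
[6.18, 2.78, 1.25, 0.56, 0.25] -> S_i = 6.18*0.45^i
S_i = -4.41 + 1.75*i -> [-4.41, -2.66, -0.91, 0.84, 2.59]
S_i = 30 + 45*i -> [30, 75, 120, 165, 210]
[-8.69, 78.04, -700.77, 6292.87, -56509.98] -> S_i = -8.69*(-8.98)^i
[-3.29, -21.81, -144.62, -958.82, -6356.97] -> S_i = -3.29*6.63^i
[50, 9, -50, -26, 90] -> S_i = Random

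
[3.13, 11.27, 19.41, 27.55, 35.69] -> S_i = 3.13 + 8.14*i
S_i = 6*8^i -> [6, 48, 384, 3072, 24576]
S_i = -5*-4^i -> [-5, 20, -80, 320, -1280]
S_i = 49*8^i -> [49, 392, 3136, 25088, 200704]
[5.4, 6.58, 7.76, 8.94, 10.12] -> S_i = 5.40 + 1.18*i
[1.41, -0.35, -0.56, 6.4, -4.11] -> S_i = Random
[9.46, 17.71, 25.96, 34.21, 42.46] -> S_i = 9.46 + 8.25*i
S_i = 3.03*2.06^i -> [3.03, 6.24, 12.86, 26.49, 54.56]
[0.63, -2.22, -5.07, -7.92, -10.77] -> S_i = 0.63 + -2.85*i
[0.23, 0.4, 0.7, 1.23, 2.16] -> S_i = 0.23*1.75^i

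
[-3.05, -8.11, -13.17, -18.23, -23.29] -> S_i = -3.05 + -5.06*i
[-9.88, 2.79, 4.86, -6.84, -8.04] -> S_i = Random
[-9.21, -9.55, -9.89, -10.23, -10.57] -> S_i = -9.21 + -0.34*i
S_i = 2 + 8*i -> [2, 10, 18, 26, 34]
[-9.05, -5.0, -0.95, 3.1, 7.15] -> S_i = -9.05 + 4.05*i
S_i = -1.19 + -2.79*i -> [-1.19, -3.98, -6.77, -9.56, -12.35]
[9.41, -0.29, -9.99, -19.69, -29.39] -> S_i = 9.41 + -9.70*i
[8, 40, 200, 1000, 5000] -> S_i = 8*5^i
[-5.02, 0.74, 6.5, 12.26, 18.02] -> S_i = -5.02 + 5.76*i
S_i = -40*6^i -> [-40, -240, -1440, -8640, -51840]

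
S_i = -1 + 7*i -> [-1, 6, 13, 20, 27]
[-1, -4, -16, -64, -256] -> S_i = -1*4^i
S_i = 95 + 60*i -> [95, 155, 215, 275, 335]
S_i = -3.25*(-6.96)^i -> [-3.25, 22.62, -157.44, 1095.75, -7626.41]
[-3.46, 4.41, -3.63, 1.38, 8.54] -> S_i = Random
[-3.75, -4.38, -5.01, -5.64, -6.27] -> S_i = -3.75 + -0.63*i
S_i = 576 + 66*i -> [576, 642, 708, 774, 840]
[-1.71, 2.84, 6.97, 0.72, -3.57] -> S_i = Random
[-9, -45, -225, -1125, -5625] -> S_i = -9*5^i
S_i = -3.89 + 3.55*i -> [-3.89, -0.34, 3.21, 6.76, 10.31]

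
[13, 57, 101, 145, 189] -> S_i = 13 + 44*i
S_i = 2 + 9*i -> [2, 11, 20, 29, 38]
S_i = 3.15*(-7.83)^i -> [3.15, -24.66, 193.12, -1512.15, 11840.16]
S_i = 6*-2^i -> [6, -12, 24, -48, 96]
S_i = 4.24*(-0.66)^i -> [4.24, -2.8, 1.85, -1.22, 0.8]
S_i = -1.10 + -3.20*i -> [-1.1, -4.3, -7.5, -10.7, -13.9]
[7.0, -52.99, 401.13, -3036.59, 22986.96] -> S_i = 7.00*(-7.57)^i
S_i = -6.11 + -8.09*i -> [-6.11, -14.2, -22.29, -30.38, -38.47]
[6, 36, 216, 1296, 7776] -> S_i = 6*6^i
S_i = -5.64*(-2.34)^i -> [-5.64, 13.2, -30.88, 72.26, -169.1]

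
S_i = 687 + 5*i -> [687, 692, 697, 702, 707]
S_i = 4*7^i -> [4, 28, 196, 1372, 9604]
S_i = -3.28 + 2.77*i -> [-3.28, -0.51, 2.26, 5.03, 7.8]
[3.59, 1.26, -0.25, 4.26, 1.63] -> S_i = Random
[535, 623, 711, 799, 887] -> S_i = 535 + 88*i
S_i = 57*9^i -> [57, 513, 4617, 41553, 373977]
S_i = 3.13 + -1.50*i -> [3.13, 1.63, 0.13, -1.37, -2.87]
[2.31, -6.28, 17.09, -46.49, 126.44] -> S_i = 2.31*(-2.72)^i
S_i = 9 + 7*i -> [9, 16, 23, 30, 37]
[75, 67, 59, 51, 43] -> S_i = 75 + -8*i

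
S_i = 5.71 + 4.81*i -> [5.71, 10.52, 15.33, 20.14, 24.95]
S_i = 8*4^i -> [8, 32, 128, 512, 2048]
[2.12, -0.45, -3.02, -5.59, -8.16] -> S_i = 2.12 + -2.57*i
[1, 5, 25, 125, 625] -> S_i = 1*5^i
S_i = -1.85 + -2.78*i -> [-1.85, -4.63, -7.41, -10.19, -12.97]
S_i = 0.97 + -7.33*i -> [0.97, -6.36, -13.69, -21.02, -28.35]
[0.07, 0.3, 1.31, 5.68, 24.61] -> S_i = 0.07*4.33^i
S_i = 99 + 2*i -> [99, 101, 103, 105, 107]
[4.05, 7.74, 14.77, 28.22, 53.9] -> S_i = 4.05*1.91^i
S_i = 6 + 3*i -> [6, 9, 12, 15, 18]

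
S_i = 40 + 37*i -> [40, 77, 114, 151, 188]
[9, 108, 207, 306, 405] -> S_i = 9 + 99*i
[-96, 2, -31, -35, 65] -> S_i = Random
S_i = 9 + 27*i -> [9, 36, 63, 90, 117]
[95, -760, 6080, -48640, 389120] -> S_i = 95*-8^i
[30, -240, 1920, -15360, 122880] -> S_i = 30*-8^i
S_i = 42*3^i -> [42, 126, 378, 1134, 3402]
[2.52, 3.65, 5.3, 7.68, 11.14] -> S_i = 2.52*1.45^i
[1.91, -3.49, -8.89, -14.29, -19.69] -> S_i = 1.91 + -5.40*i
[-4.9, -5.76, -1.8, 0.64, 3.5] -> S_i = Random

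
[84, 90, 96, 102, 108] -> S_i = 84 + 6*i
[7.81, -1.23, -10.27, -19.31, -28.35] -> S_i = 7.81 + -9.04*i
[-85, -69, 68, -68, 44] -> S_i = Random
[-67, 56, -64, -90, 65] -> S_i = Random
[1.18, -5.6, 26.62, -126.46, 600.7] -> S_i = 1.18*(-4.75)^i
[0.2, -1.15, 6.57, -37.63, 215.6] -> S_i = 0.20*(-5.73)^i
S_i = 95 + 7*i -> [95, 102, 109, 116, 123]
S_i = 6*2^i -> [6, 12, 24, 48, 96]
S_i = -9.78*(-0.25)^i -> [-9.78, 2.44, -0.61, 0.15, -0.04]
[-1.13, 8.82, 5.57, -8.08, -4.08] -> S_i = Random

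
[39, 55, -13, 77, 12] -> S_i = Random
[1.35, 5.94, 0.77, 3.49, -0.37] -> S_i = Random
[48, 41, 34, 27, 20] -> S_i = 48 + -7*i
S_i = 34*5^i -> [34, 170, 850, 4250, 21250]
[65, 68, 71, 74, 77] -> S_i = 65 + 3*i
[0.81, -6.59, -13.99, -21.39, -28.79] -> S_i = 0.81 + -7.40*i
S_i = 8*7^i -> [8, 56, 392, 2744, 19208]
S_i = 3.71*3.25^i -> [3.71, 12.06, 39.19, 127.36, 413.91]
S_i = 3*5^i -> [3, 15, 75, 375, 1875]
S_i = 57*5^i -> [57, 285, 1425, 7125, 35625]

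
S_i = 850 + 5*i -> [850, 855, 860, 865, 870]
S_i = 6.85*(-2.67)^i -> [6.85, -18.29, 48.83, -130.38, 348.13]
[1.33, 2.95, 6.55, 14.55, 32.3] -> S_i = 1.33*2.22^i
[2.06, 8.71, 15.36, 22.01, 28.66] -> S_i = 2.06 + 6.65*i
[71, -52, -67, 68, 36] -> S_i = Random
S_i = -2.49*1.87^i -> [-2.49, -4.66, -8.71, -16.28, -30.45]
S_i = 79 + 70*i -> [79, 149, 219, 289, 359]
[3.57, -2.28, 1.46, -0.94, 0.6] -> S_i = 3.57*(-0.64)^i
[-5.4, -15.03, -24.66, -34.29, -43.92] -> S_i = -5.40 + -9.63*i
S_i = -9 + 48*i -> [-9, 39, 87, 135, 183]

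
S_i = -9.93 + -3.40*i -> [-9.93, -13.33, -16.73, -20.13, -23.53]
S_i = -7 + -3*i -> [-7, -10, -13, -16, -19]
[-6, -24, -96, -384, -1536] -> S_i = -6*4^i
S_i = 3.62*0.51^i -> [3.62, 1.85, 0.94, 0.48, 0.24]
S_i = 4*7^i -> [4, 28, 196, 1372, 9604]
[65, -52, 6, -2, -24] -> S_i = Random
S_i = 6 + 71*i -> [6, 77, 148, 219, 290]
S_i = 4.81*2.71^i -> [4.81, 13.04, 35.33, 95.73, 259.43]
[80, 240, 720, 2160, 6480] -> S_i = 80*3^i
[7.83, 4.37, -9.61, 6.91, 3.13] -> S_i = Random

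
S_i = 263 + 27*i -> [263, 290, 317, 344, 371]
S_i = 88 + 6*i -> [88, 94, 100, 106, 112]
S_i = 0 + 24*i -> [0, 24, 48, 72, 96]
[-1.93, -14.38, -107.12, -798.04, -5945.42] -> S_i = -1.93*7.45^i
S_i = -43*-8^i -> [-43, 344, -2752, 22016, -176128]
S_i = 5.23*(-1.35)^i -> [5.23, -7.06, 9.53, -12.87, 17.37]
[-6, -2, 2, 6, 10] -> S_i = -6 + 4*i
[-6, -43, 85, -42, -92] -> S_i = Random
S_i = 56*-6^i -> [56, -336, 2016, -12096, 72576]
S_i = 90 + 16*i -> [90, 106, 122, 138, 154]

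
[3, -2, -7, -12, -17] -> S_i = 3 + -5*i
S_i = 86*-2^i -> [86, -172, 344, -688, 1376]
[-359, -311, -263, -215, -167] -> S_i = -359 + 48*i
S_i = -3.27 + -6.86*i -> [-3.27, -10.13, -16.99, -23.85, -30.71]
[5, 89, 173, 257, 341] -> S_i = 5 + 84*i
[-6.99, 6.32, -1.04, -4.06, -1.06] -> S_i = Random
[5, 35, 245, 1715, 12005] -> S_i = 5*7^i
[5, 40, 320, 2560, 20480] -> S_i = 5*8^i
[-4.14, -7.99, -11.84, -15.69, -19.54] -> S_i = -4.14 + -3.85*i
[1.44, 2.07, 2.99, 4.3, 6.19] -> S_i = 1.44*1.44^i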